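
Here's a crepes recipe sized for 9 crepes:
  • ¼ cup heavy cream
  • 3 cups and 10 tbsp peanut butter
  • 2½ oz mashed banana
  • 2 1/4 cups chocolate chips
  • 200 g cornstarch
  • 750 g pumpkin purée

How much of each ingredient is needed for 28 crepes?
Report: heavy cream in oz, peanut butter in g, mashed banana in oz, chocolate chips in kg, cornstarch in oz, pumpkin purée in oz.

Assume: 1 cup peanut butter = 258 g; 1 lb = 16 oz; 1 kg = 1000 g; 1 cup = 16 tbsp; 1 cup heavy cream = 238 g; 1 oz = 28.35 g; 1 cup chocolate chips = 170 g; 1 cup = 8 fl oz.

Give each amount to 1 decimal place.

heavy cream: 6.5 oz; peanut butter: 2909.7 g; mashed banana: 7.8 oz; chocolate chips: 1.2 kg; cornstarch: 21.9 oz; pumpkin purée: 82.3 oz

Scaling factor: 28/9.
heavy cream: 0.25 cup × 28/9 × 238 g/cup ÷ 28.35 g/oz ≈ 6.5 oz
peanut butter: (3 cup + 10 tbsp = 3.625 cup) × 28/9 × 258 g/cup ≈ 2909.7 g
mashed banana: 2.5 oz × 28/9 ≈ 7.8 oz
chocolate chips: 2.25 cup × 28/9 × 170 g/cup ÷ 1000 g/kg ≈ 1.2 kg
cornstarch: 200 g × 28/9 ÷ 28.35 g/oz ≈ 21.9 oz
pumpkin purée: 750 g × 28/9 ÷ 28.35 g/oz ≈ 82.3 oz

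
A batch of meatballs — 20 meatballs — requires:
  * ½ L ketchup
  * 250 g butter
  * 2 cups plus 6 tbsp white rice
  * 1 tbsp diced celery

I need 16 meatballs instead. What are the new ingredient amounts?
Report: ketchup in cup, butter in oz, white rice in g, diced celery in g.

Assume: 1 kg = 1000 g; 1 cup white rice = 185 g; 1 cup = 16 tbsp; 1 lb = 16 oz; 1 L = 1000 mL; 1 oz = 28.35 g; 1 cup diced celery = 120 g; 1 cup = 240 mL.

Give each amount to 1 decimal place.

Scaling factor: 16/20 = 4/5 = 0.8.
ketchup: 0.5 L × 4/5 × 1000 mL/L ÷ 240 mL/cup ≈ 1.7 cup
butter: 250 g × 4/5 ÷ 28.35 g/oz ≈ 7.1 oz
white rice: (2 cup + 6 tbsp = 2.375 cup) × 4/5 × 185 g/cup = 351.5 g
diced celery: 1 tbsp × 4/5 ÷ 16 tbsp/cup × 120 g/cup = 6.0 g

ketchup: 1.7 cup; butter: 7.1 oz; white rice: 351.5 g; diced celery: 6.0 g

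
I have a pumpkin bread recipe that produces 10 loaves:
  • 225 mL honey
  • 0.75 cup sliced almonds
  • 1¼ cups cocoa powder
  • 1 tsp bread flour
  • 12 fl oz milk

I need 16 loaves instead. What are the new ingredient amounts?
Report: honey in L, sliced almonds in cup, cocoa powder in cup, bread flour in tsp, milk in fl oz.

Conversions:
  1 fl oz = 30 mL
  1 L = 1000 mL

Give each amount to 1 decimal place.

honey: 0.4 L; sliced almonds: 1.2 cup; cocoa powder: 2.0 cup; bread flour: 1.6 tsp; milk: 19.2 fl oz

Scaling factor: 16/10 = 8/5 = 1.6.
honey: 225 mL × 8/5 ÷ 1000 mL/L ≈ 0.4 L
sliced almonds: 0.75 cup × 8/5 = 1.2 cup
cocoa powder: 1.25 cup × 8/5 = 2.0 cup
bread flour: 1 tsp × 8/5 = 1.6 tsp
milk: 12 fl oz × 8/5 = 19.2 fl oz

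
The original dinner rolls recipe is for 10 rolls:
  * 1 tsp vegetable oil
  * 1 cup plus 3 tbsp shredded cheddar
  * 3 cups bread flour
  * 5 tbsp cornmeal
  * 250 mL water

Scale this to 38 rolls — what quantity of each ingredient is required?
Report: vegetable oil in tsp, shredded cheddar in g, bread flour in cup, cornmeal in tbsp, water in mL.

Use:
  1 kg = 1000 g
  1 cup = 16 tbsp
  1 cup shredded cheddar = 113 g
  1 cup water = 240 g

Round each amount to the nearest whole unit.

vegetable oil: 4 tsp; shredded cheddar: 510 g; bread flour: 11 cup; cornmeal: 19 tbsp; water: 950 mL

Scaling factor: 38/10 = 19/5 = 3.8.
vegetable oil: 1 tsp × 19/5 ≈ 4 tsp
shredded cheddar: (1 cup + 3 tbsp = 1.1875 cup) × 19/5 × 113 g/cup ≈ 510 g
bread flour: 3 cup × 19/5 ≈ 11 cup
cornmeal: 5 tbsp × 19/5 = 19 tbsp
water: 250 mL × 19/5 = 950 mL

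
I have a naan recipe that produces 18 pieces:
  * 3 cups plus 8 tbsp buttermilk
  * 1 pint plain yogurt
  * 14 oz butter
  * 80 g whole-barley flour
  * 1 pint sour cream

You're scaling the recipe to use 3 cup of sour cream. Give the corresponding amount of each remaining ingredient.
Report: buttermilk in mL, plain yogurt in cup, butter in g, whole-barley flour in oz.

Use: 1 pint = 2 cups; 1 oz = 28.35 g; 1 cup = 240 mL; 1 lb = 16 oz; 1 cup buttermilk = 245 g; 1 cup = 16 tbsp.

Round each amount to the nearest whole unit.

The original recipe has 2 cup of sour cream, so the scaling factor is 3 ÷ 2 = 3/2 = 1.5.
buttermilk: (3 cup + 8 tbsp = 3.5 cup) × 3/2 × 240 mL/cup = 1260 mL
plain yogurt: 1 pint × 3/2 × 2 cup/pint = 3 cup
butter: 14 oz × 3/2 × 28.35 g/oz ≈ 595 g
whole-barley flour: 80 g × 3/2 ÷ 28.35 g/oz ≈ 4 oz

buttermilk: 1260 mL; plain yogurt: 3 cup; butter: 595 g; whole-barley flour: 4 oz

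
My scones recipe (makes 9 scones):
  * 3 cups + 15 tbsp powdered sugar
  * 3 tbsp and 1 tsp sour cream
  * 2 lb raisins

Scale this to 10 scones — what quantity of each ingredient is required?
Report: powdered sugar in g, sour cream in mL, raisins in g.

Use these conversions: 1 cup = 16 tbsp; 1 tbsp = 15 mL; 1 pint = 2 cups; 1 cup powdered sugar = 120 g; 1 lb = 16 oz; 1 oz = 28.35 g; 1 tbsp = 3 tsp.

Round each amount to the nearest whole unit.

Scaling factor: 10/9.
powdered sugar: (3 cup + 15 tbsp = 3.9375 cup) × 10/9 × 120 g/cup = 525 g
sour cream: (3 tbsp + 1 tsp = 10/3 tbsp) × 10/9 × 15 mL/tbsp ≈ 56 mL
raisins: 2 lb × 10/9 × 16 oz/lb × 28.35 g/oz = 1008 g

powdered sugar: 525 g; sour cream: 56 mL; raisins: 1008 g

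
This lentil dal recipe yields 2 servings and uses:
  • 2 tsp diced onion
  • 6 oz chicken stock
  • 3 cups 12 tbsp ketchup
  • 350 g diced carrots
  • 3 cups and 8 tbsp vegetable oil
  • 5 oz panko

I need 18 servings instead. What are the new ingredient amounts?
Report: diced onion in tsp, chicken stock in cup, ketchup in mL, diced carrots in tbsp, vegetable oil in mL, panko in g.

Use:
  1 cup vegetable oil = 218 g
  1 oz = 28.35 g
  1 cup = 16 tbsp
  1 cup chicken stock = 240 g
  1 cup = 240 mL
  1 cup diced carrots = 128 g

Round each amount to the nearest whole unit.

Scaling factor: 18/2 = 9.
diced onion: 2 tsp × 9 = 18 tsp
chicken stock: 6 oz × 9 × 28.35 g/oz ÷ 240 g/cup ≈ 6 cup
ketchup: (3 cup + 12 tbsp = 3.75 cup) × 9 × 240 mL/cup = 8100 mL
diced carrots: 350 g × 9 ÷ 128 g/cup × 16 tbsp/cup ≈ 394 tbsp
vegetable oil: (3 cup + 8 tbsp = 3.5 cup) × 9 × 240 mL/cup = 7560 mL
panko: 5 oz × 9 × 28.35 g/oz ≈ 1276 g

diced onion: 18 tsp; chicken stock: 6 cup; ketchup: 8100 mL; diced carrots: 394 tbsp; vegetable oil: 7560 mL; panko: 1276 g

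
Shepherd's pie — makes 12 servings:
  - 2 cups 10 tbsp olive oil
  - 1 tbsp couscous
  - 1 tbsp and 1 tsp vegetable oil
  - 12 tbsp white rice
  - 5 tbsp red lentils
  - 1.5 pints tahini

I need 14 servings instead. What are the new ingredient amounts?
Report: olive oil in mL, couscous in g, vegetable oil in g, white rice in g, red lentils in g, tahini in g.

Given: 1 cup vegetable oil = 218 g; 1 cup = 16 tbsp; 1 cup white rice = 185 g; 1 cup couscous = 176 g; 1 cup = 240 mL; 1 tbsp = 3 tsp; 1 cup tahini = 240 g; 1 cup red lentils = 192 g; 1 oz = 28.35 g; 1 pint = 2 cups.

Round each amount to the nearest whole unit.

Scaling factor: 14/12 = 7/6.
olive oil: (2 cup + 10 tbsp = 2.625 cup) × 7/6 × 240 mL/cup = 735 mL
couscous: 1 tbsp × 7/6 ÷ 16 tbsp/cup × 176 g/cup ≈ 13 g
vegetable oil: (1 tbsp + 1 tsp = 4/3 tbsp) × 7/6 ÷ 16 tbsp/cup × 218 g/cup ≈ 21 g
white rice: 12 tbsp × 7/6 ÷ 16 tbsp/cup × 185 g/cup ≈ 162 g
red lentils: 5 tbsp × 7/6 ÷ 16 tbsp/cup × 192 g/cup = 70 g
tahini: 1.5 pint × 7/6 × 2 cup/pint × 240 g/cup = 840 g

olive oil: 735 mL; couscous: 13 g; vegetable oil: 21 g; white rice: 162 g; red lentils: 70 g; tahini: 840 g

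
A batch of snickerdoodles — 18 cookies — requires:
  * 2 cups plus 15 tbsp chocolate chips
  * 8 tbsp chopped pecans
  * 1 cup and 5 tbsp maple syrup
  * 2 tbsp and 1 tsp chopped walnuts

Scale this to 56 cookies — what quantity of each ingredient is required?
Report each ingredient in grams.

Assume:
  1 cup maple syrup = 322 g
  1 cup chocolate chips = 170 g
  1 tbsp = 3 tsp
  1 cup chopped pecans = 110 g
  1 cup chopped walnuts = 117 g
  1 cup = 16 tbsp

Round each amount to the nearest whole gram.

chocolate chips: 1554 g; chopped pecans: 171 g; maple syrup: 1315 g; chopped walnuts: 53 g

Scaling factor: 56/18 = 28/9.
chocolate chips: (2 cup + 15 tbsp = 2.9375 cup) × 28/9 × 170 g/cup ≈ 1554 g
chopped pecans: 8 tbsp × 28/9 ÷ 16 tbsp/cup × 110 g/cup ≈ 171 g
maple syrup: (1 cup + 5 tbsp = 1.3125 cup) × 28/9 × 322 g/cup ≈ 1315 g
chopped walnuts: (2 tbsp + 1 tsp = 7/3 tbsp) × 28/9 ÷ 16 tbsp/cup × 117 g/cup ≈ 53 g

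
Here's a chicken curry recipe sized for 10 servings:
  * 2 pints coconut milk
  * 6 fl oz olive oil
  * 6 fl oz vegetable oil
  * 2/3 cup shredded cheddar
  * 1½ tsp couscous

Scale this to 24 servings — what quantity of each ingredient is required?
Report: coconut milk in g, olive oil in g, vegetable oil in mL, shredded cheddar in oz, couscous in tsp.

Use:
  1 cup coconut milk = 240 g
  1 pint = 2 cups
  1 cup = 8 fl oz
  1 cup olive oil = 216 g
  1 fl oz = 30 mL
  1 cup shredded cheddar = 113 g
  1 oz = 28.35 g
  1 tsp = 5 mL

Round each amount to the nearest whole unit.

coconut milk: 2304 g; olive oil: 389 g; vegetable oil: 432 mL; shredded cheddar: 6 oz; couscous: 4 tsp

Scaling factor: 24/10 = 12/5 = 2.4.
coconut milk: 2 pint × 12/5 × 2 cup/pint × 240 g/cup = 2304 g
olive oil: 6 fl oz × 12/5 ÷ 8 fl oz/cup × 216 g/cup ≈ 389 g
vegetable oil: 6 fl oz × 12/5 × 30 mL/fl oz = 432 mL
shredded cheddar: 2/3 cup × 12/5 × 113 g/cup ÷ 28.35 g/oz ≈ 6 oz
couscous: 1.5 tsp × 12/5 ≈ 4 tsp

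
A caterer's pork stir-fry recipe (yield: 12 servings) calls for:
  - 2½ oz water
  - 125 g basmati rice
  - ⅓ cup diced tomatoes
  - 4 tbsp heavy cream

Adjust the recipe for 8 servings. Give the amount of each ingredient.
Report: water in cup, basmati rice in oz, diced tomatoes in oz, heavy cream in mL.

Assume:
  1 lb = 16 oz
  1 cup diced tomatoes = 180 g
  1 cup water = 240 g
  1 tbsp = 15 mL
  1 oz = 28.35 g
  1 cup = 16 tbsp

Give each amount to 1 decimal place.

Scaling factor: 8/12 = 2/3.
water: 2.5 oz × 2/3 × 28.35 g/oz ÷ 240 g/cup ≈ 0.2 cup
basmati rice: 125 g × 2/3 ÷ 28.35 g/oz ≈ 2.9 oz
diced tomatoes: 1/3 cup × 2/3 × 180 g/cup ÷ 28.35 g/oz ≈ 1.4 oz
heavy cream: 4 tbsp × 2/3 × 15 mL/tbsp = 40.0 mL

water: 0.2 cup; basmati rice: 2.9 oz; diced tomatoes: 1.4 oz; heavy cream: 40.0 mL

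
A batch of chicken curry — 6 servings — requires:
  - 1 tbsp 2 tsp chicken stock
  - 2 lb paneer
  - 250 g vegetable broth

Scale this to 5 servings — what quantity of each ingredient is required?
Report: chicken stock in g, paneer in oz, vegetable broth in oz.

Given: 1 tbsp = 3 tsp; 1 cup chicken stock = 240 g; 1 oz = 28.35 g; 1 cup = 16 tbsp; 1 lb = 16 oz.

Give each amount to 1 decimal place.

chicken stock: 20.8 g; paneer: 26.7 oz; vegetable broth: 7.3 oz

Scaling factor: 5/6.
chicken stock: (1 tbsp + 2 tsp = 5/3 tbsp) × 5/6 ÷ 16 tbsp/cup × 240 g/cup ≈ 20.8 g
paneer: 2 lb × 5/6 × 16 oz/lb ≈ 26.7 oz
vegetable broth: 250 g × 5/6 ÷ 28.35 g/oz ≈ 7.3 oz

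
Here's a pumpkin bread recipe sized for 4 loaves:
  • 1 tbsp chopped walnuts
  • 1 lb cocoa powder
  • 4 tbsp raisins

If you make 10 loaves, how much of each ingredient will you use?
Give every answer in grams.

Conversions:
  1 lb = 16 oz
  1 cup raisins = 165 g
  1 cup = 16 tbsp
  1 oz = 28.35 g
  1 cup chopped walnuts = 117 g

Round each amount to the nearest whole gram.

Scaling factor: 10/4 = 5/2 = 2.5.
chopped walnuts: 1 tbsp × 5/2 ÷ 16 tbsp/cup × 117 g/cup ≈ 18 g
cocoa powder: 1 lb × 5/2 × 16 oz/lb × 28.35 g/oz = 1134 g
raisins: 4 tbsp × 5/2 ÷ 16 tbsp/cup × 165 g/cup ≈ 103 g

chopped walnuts: 18 g; cocoa powder: 1134 g; raisins: 103 g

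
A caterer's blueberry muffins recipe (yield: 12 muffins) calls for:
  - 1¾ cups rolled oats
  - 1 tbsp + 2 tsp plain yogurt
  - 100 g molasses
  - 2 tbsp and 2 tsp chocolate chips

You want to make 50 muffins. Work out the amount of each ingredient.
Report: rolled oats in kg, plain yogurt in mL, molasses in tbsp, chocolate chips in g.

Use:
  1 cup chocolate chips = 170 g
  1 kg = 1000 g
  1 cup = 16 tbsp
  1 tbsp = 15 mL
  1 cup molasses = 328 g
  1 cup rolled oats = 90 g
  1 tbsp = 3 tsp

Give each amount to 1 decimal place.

rolled oats: 0.7 kg; plain yogurt: 104.2 mL; molasses: 20.3 tbsp; chocolate chips: 118.1 g

Scaling factor: 50/12 = 25/6.
rolled oats: 1.75 cup × 25/6 × 90 g/cup ÷ 1000 g/kg ≈ 0.7 kg
plain yogurt: (1 tbsp + 2 tsp = 5/3 tbsp) × 25/6 × 15 mL/tbsp ≈ 104.2 mL
molasses: 100 g × 25/6 ÷ 328 g/cup × 16 tbsp/cup ≈ 20.3 tbsp
chocolate chips: (2 tbsp + 2 tsp = 8/3 tbsp) × 25/6 ÷ 16 tbsp/cup × 170 g/cup ≈ 118.1 g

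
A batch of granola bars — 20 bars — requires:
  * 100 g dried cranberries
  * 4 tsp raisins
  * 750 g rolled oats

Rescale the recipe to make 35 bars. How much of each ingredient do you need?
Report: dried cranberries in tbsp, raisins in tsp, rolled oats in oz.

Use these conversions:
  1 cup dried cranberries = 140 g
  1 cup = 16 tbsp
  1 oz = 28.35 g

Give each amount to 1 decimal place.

dried cranberries: 20.0 tbsp; raisins: 7.0 tsp; rolled oats: 46.3 oz

Scaling factor: 35/20 = 7/4 = 1.75.
dried cranberries: 100 g × 7/4 ÷ 140 g/cup × 16 tbsp/cup = 20.0 tbsp
raisins: 4 tsp × 7/4 = 7.0 tsp
rolled oats: 750 g × 7/4 ÷ 28.35 g/oz ≈ 46.3 oz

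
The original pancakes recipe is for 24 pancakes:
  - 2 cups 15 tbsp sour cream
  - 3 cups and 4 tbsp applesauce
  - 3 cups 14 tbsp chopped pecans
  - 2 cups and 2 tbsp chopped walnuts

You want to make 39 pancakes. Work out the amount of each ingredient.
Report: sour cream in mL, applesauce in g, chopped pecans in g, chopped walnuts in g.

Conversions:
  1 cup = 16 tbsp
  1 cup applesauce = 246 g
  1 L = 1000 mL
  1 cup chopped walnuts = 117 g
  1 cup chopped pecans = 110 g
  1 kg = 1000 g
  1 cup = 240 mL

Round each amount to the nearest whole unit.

sour cream: 1146 mL; applesauce: 1299 g; chopped pecans: 693 g; chopped walnuts: 404 g

Scaling factor: 39/24 = 13/8 = 1.625.
sour cream: (2 cup + 15 tbsp = 2.9375 cup) × 13/8 × 240 mL/cup ≈ 1146 mL
applesauce: (3 cup + 4 tbsp = 3.25 cup) × 13/8 × 246 g/cup ≈ 1299 g
chopped pecans: (3 cup + 14 tbsp = 3.875 cup) × 13/8 × 110 g/cup ≈ 693 g
chopped walnuts: (2 cup + 2 tbsp = 2.125 cup) × 13/8 × 117 g/cup ≈ 404 g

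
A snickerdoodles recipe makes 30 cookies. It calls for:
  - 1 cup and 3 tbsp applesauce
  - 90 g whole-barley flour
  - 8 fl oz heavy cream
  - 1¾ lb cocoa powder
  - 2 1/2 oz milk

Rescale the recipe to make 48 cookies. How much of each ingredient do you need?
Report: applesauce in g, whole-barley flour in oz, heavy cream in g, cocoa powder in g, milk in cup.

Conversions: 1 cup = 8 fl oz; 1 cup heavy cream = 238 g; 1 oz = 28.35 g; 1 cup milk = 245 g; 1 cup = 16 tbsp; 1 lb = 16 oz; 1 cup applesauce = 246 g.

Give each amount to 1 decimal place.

Scaling factor: 48/30 = 8/5 = 1.6.
applesauce: (1 cup + 3 tbsp = 1.1875 cup) × 8/5 × 246 g/cup = 467.4 g
whole-barley flour: 90 g × 8/5 ÷ 28.35 g/oz ≈ 5.1 oz
heavy cream: 8 fl oz × 8/5 ÷ 8 fl oz/cup × 238 g/cup = 380.8 g
cocoa powder: 1.75 lb × 8/5 × 16 oz/lb × 28.35 g/oz ≈ 1270.1 g
milk: 2.5 oz × 8/5 × 28.35 g/oz ÷ 245 g/cup ≈ 0.5 cup

applesauce: 467.4 g; whole-barley flour: 5.1 oz; heavy cream: 380.8 g; cocoa powder: 1270.1 g; milk: 0.5 cup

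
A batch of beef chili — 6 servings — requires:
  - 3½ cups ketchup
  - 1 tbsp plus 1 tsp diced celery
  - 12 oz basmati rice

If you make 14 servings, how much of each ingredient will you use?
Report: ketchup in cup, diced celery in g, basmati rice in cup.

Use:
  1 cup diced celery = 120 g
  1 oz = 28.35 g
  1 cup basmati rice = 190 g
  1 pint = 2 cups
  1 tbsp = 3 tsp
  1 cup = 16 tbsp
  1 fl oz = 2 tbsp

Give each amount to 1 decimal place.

ketchup: 8.2 cup; diced celery: 23.3 g; basmati rice: 4.2 cup

Scaling factor: 14/6 = 7/3.
ketchup: 3.5 cup × 7/3 ≈ 8.2 cup
diced celery: (1 tbsp + 1 tsp = 4/3 tbsp) × 7/3 ÷ 16 tbsp/cup × 120 g/cup ≈ 23.3 g
basmati rice: 12 oz × 7/3 × 28.35 g/oz ÷ 190 g/cup ≈ 4.2 cup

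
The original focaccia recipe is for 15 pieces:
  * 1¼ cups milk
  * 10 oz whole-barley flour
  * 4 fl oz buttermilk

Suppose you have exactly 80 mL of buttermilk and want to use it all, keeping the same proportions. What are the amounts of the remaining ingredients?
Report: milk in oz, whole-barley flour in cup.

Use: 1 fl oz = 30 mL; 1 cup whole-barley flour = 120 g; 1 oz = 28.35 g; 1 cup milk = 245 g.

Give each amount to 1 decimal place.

The original recipe has 120 mL of buttermilk, so the scaling factor is 80 ÷ 120 = 2/3.
milk: 1.25 cup × 2/3 × 245 g/cup ÷ 28.35 g/oz ≈ 7.2 oz
whole-barley flour: 10 oz × 2/3 × 28.35 g/oz ÷ 120 g/cup ≈ 1.6 cup

milk: 7.2 oz; whole-barley flour: 1.6 cup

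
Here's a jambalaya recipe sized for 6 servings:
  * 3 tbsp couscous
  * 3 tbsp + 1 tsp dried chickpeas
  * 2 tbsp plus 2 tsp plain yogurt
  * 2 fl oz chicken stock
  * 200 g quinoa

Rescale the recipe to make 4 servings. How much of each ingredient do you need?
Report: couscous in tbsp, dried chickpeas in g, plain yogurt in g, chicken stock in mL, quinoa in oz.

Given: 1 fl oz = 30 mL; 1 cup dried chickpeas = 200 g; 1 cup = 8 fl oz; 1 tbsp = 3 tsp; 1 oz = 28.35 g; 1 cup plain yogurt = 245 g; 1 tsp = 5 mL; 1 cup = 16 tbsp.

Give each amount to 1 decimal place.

couscous: 2.0 tbsp; dried chickpeas: 27.8 g; plain yogurt: 27.2 g; chicken stock: 40.0 mL; quinoa: 4.7 oz

Scaling factor: 4/6 = 2/3.
couscous: 3 tbsp × 2/3 = 2.0 tbsp
dried chickpeas: (3 tbsp + 1 tsp = 10/3 tbsp) × 2/3 ÷ 16 tbsp/cup × 200 g/cup ≈ 27.8 g
plain yogurt: (2 tbsp + 2 tsp = 8/3 tbsp) × 2/3 ÷ 16 tbsp/cup × 245 g/cup ≈ 27.2 g
chicken stock: 2 fl oz × 2/3 × 30 mL/fl oz = 40.0 mL
quinoa: 200 g × 2/3 ÷ 28.35 g/oz ≈ 4.7 oz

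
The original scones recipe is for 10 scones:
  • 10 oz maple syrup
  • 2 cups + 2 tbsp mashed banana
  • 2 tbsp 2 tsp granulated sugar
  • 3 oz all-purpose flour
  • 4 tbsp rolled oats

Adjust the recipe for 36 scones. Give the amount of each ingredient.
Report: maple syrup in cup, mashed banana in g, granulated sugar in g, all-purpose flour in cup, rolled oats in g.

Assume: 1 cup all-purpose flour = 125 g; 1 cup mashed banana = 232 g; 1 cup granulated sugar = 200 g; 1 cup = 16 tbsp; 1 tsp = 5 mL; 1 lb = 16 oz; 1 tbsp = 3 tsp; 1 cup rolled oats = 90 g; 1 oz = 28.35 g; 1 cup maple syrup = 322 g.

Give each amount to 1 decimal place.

maple syrup: 3.2 cup; mashed banana: 1774.8 g; granulated sugar: 120.0 g; all-purpose flour: 2.4 cup; rolled oats: 81.0 g

Scaling factor: 36/10 = 18/5 = 3.6.
maple syrup: 10 oz × 18/5 × 28.35 g/oz ÷ 322 g/cup ≈ 3.2 cup
mashed banana: (2 cup + 2 tbsp = 2.125 cup) × 18/5 × 232 g/cup = 1774.8 g
granulated sugar: (2 tbsp + 2 tsp = 8/3 tbsp) × 18/5 ÷ 16 tbsp/cup × 200 g/cup = 120.0 g
all-purpose flour: 3 oz × 18/5 × 28.35 g/oz ÷ 125 g/cup ≈ 2.4 cup
rolled oats: 4 tbsp × 18/5 ÷ 16 tbsp/cup × 90 g/cup = 81.0 g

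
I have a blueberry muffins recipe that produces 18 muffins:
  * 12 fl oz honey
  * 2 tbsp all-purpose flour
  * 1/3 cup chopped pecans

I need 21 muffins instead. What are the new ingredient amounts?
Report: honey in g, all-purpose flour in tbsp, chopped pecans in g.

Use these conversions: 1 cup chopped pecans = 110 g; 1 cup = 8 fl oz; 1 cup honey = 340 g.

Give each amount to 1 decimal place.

Scaling factor: 21/18 = 7/6.
honey: 12 fl oz × 7/6 ÷ 8 fl oz/cup × 340 g/cup = 595.0 g
all-purpose flour: 2 tbsp × 7/6 ≈ 2.3 tbsp
chopped pecans: 1/3 cup × 7/6 × 110 g/cup ≈ 42.8 g

honey: 595.0 g; all-purpose flour: 2.3 tbsp; chopped pecans: 42.8 g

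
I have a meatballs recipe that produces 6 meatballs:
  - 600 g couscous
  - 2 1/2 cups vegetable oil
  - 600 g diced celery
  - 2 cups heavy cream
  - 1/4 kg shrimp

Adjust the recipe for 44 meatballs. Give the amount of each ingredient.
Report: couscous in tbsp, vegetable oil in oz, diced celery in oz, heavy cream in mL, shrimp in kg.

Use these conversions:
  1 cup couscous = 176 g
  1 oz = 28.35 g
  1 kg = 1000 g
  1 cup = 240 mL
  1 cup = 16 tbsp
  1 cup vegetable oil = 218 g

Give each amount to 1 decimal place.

Scaling factor: 44/6 = 22/3.
couscous: 600 g × 22/3 ÷ 176 g/cup × 16 tbsp/cup = 400.0 tbsp
vegetable oil: 2.5 cup × 22/3 × 218 g/cup ÷ 28.35 g/oz ≈ 141.0 oz
diced celery: 600 g × 22/3 ÷ 28.35 g/oz ≈ 155.2 oz
heavy cream: 2 cup × 22/3 × 240 mL/cup = 3520.0 mL
shrimp: 0.25 kg × 22/3 ≈ 1.8 kg

couscous: 400.0 tbsp; vegetable oil: 141.0 oz; diced celery: 155.2 oz; heavy cream: 3520.0 mL; shrimp: 1.8 kg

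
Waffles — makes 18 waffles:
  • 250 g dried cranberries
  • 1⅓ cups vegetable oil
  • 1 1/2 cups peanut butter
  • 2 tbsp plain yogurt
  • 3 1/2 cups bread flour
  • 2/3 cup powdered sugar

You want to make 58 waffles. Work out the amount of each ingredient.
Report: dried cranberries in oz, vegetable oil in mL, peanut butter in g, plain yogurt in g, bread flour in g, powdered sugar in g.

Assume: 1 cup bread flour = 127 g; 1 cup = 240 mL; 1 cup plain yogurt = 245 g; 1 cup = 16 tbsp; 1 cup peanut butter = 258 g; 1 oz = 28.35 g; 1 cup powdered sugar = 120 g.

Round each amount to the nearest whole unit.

Scaling factor: 58/18 = 29/9.
dried cranberries: 250 g × 29/9 ÷ 28.35 g/oz ≈ 28 oz
vegetable oil: 4/3 cup × 29/9 × 240 mL/cup ≈ 1031 mL
peanut butter: 1.5 cup × 29/9 × 258 g/cup = 1247 g
plain yogurt: 2 tbsp × 29/9 ÷ 16 tbsp/cup × 245 g/cup ≈ 99 g
bread flour: 3.5 cup × 29/9 × 127 g/cup ≈ 1432 g
powdered sugar: 2/3 cup × 29/9 × 120 g/cup ≈ 258 g

dried cranberries: 28 oz; vegetable oil: 1031 mL; peanut butter: 1247 g; plain yogurt: 99 g; bread flour: 1432 g; powdered sugar: 258 g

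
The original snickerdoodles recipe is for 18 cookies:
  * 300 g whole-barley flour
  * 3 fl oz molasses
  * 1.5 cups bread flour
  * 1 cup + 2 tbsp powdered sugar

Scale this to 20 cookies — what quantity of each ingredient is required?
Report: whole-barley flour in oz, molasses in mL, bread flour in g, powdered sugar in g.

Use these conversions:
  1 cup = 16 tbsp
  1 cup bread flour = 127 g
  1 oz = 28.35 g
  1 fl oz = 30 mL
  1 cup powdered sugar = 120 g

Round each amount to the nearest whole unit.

whole-barley flour: 12 oz; molasses: 100 mL; bread flour: 212 g; powdered sugar: 150 g

Scaling factor: 20/18 = 10/9.
whole-barley flour: 300 g × 10/9 ÷ 28.35 g/oz ≈ 12 oz
molasses: 3 fl oz × 10/9 × 30 mL/fl oz = 100 mL
bread flour: 1.5 cup × 10/9 × 127 g/cup ≈ 212 g
powdered sugar: (1 cup + 2 tbsp = 1.125 cup) × 10/9 × 120 g/cup = 150 g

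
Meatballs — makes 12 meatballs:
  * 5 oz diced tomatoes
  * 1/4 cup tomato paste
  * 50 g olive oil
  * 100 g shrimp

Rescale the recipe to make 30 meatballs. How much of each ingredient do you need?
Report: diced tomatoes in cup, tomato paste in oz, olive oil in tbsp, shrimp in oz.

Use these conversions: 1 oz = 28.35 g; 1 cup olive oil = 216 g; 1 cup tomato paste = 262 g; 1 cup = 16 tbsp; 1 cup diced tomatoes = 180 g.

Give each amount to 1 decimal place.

diced tomatoes: 2.0 cup; tomato paste: 5.8 oz; olive oil: 9.3 tbsp; shrimp: 8.8 oz

Scaling factor: 30/12 = 5/2 = 2.5.
diced tomatoes: 5 oz × 5/2 × 28.35 g/oz ÷ 180 g/cup ≈ 2.0 cup
tomato paste: 0.25 cup × 5/2 × 262 g/cup ÷ 28.35 g/oz ≈ 5.8 oz
olive oil: 50 g × 5/2 ÷ 216 g/cup × 16 tbsp/cup ≈ 9.3 tbsp
shrimp: 100 g × 5/2 ÷ 28.35 g/oz ≈ 8.8 oz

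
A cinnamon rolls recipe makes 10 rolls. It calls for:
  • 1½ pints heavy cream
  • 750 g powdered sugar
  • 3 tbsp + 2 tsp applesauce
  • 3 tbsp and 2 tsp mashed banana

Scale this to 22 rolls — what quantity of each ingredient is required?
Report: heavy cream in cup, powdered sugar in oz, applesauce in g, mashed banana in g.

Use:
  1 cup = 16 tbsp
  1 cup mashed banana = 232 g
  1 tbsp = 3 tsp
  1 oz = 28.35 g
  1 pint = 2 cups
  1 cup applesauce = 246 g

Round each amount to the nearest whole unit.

heavy cream: 7 cup; powdered sugar: 58 oz; applesauce: 124 g; mashed banana: 117 g

Scaling factor: 22/10 = 11/5 = 2.2.
heavy cream: 1.5 pint × 11/5 × 2 cup/pint ≈ 7 cup
powdered sugar: 750 g × 11/5 ÷ 28.35 g/oz ≈ 58 oz
applesauce: (3 tbsp + 2 tsp = 11/3 tbsp) × 11/5 ÷ 16 tbsp/cup × 246 g/cup ≈ 124 g
mashed banana: (3 tbsp + 2 tsp = 11/3 tbsp) × 11/5 ÷ 16 tbsp/cup × 232 g/cup ≈ 117 g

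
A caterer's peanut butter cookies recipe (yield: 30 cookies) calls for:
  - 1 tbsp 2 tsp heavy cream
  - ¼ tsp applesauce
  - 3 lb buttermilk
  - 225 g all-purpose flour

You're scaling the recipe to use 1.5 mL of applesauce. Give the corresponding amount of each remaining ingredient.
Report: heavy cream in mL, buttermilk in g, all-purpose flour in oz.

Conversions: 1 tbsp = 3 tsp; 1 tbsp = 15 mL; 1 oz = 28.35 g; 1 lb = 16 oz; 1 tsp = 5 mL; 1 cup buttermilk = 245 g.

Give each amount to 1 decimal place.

The original recipe has 1.25 mL of applesauce, so the scaling factor is 1.5 ÷ 1.25 = 6/5 = 1.2.
heavy cream: (1 tbsp + 2 tsp = 5/3 tbsp) × 6/5 × 15 mL/tbsp = 30.0 mL
buttermilk: 3 lb × 6/5 × 16 oz/lb × 28.35 g/oz ≈ 1633.0 g
all-purpose flour: 225 g × 6/5 ÷ 28.35 g/oz ≈ 9.5 oz

heavy cream: 30.0 mL; buttermilk: 1633.0 g; all-purpose flour: 9.5 oz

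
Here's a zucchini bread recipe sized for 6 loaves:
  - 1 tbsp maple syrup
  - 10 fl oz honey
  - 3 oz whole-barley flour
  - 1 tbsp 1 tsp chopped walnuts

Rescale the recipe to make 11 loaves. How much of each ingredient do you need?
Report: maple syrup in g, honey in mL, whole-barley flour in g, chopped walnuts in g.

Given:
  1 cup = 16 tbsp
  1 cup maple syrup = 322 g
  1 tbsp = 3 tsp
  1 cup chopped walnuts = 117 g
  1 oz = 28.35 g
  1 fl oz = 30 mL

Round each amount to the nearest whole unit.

Scaling factor: 11/6.
maple syrup: 1 tbsp × 11/6 ÷ 16 tbsp/cup × 322 g/cup ≈ 37 g
honey: 10 fl oz × 11/6 × 30 mL/fl oz = 550 mL
whole-barley flour: 3 oz × 11/6 × 28.35 g/oz ≈ 156 g
chopped walnuts: (1 tbsp + 1 tsp = 4/3 tbsp) × 11/6 ÷ 16 tbsp/cup × 117 g/cup ≈ 18 g

maple syrup: 37 g; honey: 550 mL; whole-barley flour: 156 g; chopped walnuts: 18 g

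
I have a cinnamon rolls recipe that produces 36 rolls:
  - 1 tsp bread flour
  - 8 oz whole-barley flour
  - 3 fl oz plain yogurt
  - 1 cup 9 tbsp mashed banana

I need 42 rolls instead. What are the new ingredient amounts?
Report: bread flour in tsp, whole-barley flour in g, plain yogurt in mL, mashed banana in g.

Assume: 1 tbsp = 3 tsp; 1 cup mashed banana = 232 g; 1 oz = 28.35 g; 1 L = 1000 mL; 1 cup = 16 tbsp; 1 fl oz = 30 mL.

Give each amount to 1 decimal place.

bread flour: 1.2 tsp; whole-barley flour: 264.6 g; plain yogurt: 105.0 mL; mashed banana: 422.9 g

Scaling factor: 42/36 = 7/6.
bread flour: 1 tsp × 7/6 ≈ 1.2 tsp
whole-barley flour: 8 oz × 7/6 × 28.35 g/oz = 264.6 g
plain yogurt: 3 fl oz × 7/6 × 30 mL/fl oz = 105.0 mL
mashed banana: (1 cup + 9 tbsp = 1.5625 cup) × 7/6 × 232 g/cup ≈ 422.9 g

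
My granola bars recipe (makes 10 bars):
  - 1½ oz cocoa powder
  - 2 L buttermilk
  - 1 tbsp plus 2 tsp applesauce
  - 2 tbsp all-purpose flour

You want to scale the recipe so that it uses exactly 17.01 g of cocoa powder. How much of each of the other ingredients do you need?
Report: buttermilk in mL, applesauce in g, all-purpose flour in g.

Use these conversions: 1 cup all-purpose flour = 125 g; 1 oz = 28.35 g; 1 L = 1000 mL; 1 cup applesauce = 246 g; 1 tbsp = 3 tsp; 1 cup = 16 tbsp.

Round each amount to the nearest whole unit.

The original recipe has 42.525 g of cocoa powder, so the scaling factor is 17.01 ÷ 42.525 = 2/5 = 0.4.
buttermilk: 2 L × 2/5 × 1000 mL/L = 800 mL
applesauce: (1 tbsp + 2 tsp = 5/3 tbsp) × 2/5 ÷ 16 tbsp/cup × 246 g/cup ≈ 10 g
all-purpose flour: 2 tbsp × 2/5 ÷ 16 tbsp/cup × 125 g/cup ≈ 6 g

buttermilk: 800 mL; applesauce: 10 g; all-purpose flour: 6 g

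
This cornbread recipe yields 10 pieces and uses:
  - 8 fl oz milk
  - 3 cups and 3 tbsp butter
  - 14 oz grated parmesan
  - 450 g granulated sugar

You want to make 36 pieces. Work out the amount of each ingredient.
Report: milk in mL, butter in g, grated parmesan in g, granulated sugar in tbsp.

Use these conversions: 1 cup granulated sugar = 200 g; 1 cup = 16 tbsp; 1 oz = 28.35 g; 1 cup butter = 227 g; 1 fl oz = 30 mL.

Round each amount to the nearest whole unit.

Scaling factor: 36/10 = 18/5 = 3.6.
milk: 8 fl oz × 18/5 × 30 mL/fl oz = 864 mL
butter: (3 cup + 3 tbsp = 3.1875 cup) × 18/5 × 227 g/cup ≈ 2605 g
grated parmesan: 14 oz × 18/5 × 28.35 g/oz ≈ 1429 g
granulated sugar: 450 g × 18/5 ÷ 200 g/cup × 16 tbsp/cup ≈ 130 tbsp

milk: 864 mL; butter: 2605 g; grated parmesan: 1429 g; granulated sugar: 130 tbsp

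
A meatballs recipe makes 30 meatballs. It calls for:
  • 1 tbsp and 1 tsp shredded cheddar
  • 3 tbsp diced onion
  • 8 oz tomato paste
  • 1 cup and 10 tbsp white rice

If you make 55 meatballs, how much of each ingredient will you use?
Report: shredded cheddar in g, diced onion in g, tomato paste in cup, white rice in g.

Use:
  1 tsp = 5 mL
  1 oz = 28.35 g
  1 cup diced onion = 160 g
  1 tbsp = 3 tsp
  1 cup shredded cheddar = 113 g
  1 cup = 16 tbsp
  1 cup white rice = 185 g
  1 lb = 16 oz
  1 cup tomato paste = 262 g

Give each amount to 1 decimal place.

shredded cheddar: 17.3 g; diced onion: 55.0 g; tomato paste: 1.6 cup; white rice: 551.1 g

Scaling factor: 55/30 = 11/6.
shredded cheddar: (1 tbsp + 1 tsp = 4/3 tbsp) × 11/6 ÷ 16 tbsp/cup × 113 g/cup ≈ 17.3 g
diced onion: 3 tbsp × 11/6 ÷ 16 tbsp/cup × 160 g/cup = 55.0 g
tomato paste: 8 oz × 11/6 × 28.35 g/oz ÷ 262 g/cup ≈ 1.6 cup
white rice: (1 cup + 10 tbsp = 1.625 cup) × 11/6 × 185 g/cup ≈ 551.1 g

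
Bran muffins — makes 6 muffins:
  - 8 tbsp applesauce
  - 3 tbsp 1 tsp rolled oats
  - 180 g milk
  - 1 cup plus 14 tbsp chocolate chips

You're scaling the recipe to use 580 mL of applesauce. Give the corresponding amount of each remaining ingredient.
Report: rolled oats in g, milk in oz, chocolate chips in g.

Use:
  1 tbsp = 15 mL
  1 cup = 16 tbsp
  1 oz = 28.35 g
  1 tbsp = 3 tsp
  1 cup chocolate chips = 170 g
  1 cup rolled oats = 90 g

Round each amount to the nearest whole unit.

The original recipe has 120 mL of applesauce, so the scaling factor is 580 ÷ 120 = 29/6.
rolled oats: (3 tbsp + 1 tsp = 10/3 tbsp) × 29/6 ÷ 16 tbsp/cup × 90 g/cup ≈ 91 g
milk: 180 g × 29/6 ÷ 28.35 g/oz ≈ 31 oz
chocolate chips: (1 cup + 14 tbsp = 1.875 cup) × 29/6 × 170 g/cup ≈ 1541 g

rolled oats: 91 g; milk: 31 oz; chocolate chips: 1541 g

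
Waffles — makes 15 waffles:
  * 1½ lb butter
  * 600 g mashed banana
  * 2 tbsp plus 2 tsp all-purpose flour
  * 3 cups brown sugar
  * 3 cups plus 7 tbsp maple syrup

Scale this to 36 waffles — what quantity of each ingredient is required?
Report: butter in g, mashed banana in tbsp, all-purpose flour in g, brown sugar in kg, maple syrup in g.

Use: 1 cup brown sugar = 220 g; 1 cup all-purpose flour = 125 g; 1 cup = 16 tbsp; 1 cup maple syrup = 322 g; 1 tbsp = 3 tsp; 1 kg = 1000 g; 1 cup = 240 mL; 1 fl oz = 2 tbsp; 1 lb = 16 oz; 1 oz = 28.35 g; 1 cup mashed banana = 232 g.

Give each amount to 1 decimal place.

butter: 1633.0 g; mashed banana: 99.3 tbsp; all-purpose flour: 50.0 g; brown sugar: 1.6 kg; maple syrup: 2656.5 g

Scaling factor: 36/15 = 12/5 = 2.4.
butter: 1.5 lb × 12/5 × 16 oz/lb × 28.35 g/oz ≈ 1633.0 g
mashed banana: 600 g × 12/5 ÷ 232 g/cup × 16 tbsp/cup ≈ 99.3 tbsp
all-purpose flour: (2 tbsp + 2 tsp = 8/3 tbsp) × 12/5 ÷ 16 tbsp/cup × 125 g/cup = 50.0 g
brown sugar: 3 cup × 12/5 × 220 g/cup ÷ 1000 g/kg ≈ 1.6 kg
maple syrup: (3 cup + 7 tbsp = 3.4375 cup) × 12/5 × 322 g/cup = 2656.5 g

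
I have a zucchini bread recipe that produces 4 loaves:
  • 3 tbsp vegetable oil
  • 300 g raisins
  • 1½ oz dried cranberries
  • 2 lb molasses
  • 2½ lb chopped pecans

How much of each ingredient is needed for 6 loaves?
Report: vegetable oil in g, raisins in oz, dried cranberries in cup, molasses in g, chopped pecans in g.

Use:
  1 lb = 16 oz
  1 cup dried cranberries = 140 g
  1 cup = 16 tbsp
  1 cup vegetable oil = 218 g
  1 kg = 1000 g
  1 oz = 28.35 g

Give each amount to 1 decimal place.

vegetable oil: 61.3 g; raisins: 15.9 oz; dried cranberries: 0.5 cup; molasses: 1360.8 g; chopped pecans: 1701.0 g

Scaling factor: 6/4 = 3/2 = 1.5.
vegetable oil: 3 tbsp × 3/2 ÷ 16 tbsp/cup × 218 g/cup ≈ 61.3 g
raisins: 300 g × 3/2 ÷ 28.35 g/oz ≈ 15.9 oz
dried cranberries: 1.5 oz × 3/2 × 28.35 g/oz ÷ 140 g/cup ≈ 0.5 cup
molasses: 2 lb × 3/2 × 16 oz/lb × 28.35 g/oz = 1360.8 g
chopped pecans: 2.5 lb × 3/2 × 16 oz/lb × 28.35 g/oz = 1701.0 g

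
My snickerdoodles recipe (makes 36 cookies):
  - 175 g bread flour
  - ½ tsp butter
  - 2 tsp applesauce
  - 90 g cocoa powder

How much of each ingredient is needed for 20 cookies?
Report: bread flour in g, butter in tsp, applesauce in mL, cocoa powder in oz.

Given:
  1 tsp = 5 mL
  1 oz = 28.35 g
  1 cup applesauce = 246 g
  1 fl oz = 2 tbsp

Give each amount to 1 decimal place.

bread flour: 97.2 g; butter: 0.3 tsp; applesauce: 5.6 mL; cocoa powder: 1.8 oz

Scaling factor: 20/36 = 5/9.
bread flour: 175 g × 5/9 ≈ 97.2 g
butter: 0.5 tsp × 5/9 ≈ 0.3 tsp
applesauce: 2 tsp × 5/9 × 5 mL/tsp ≈ 5.6 mL
cocoa powder: 90 g × 5/9 ÷ 28.35 g/oz ≈ 1.8 oz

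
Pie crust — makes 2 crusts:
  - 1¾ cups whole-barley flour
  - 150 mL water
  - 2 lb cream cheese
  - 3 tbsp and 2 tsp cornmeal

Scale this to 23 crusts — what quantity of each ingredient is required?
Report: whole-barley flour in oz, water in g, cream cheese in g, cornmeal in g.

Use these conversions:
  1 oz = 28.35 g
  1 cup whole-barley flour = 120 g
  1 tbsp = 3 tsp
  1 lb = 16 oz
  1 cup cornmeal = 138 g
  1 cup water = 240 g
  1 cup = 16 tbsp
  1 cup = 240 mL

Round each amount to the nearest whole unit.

whole-barley flour: 85 oz; water: 1725 g; cream cheese: 10433 g; cornmeal: 364 g

Scaling factor: 23/2 = 11.5.
whole-barley flour: 1.75 cup × 23/2 × 120 g/cup ÷ 28.35 g/oz ≈ 85 oz
water: 150 mL × 23/2 ÷ 240 mL/cup × 240 g/cup = 1725 g
cream cheese: 2 lb × 23/2 × 16 oz/lb × 28.35 g/oz ≈ 10433 g
cornmeal: (3 tbsp + 2 tsp = 11/3 tbsp) × 23/2 ÷ 16 tbsp/cup × 138 g/cup ≈ 364 g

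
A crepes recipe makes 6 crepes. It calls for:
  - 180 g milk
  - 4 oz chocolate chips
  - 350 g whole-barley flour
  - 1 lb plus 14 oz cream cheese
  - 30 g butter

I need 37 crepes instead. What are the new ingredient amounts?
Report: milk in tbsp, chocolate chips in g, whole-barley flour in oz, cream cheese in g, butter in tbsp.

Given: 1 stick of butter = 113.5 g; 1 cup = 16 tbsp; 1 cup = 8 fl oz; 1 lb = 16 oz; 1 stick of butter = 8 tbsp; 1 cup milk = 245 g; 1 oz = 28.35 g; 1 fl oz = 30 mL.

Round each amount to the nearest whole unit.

milk: 72 tbsp; chocolate chips: 699 g; whole-barley flour: 76 oz; cream cheese: 5245 g; butter: 13 tbsp

Scaling factor: 37/6.
milk: 180 g × 37/6 ÷ 245 g/cup × 16 tbsp/cup ≈ 72 tbsp
chocolate chips: 4 oz × 37/6 × 28.35 g/oz ≈ 699 g
whole-barley flour: 350 g × 37/6 ÷ 28.35 g/oz ≈ 76 oz
cream cheese: (1 lb + 14 oz = 1.875 lb) × 37/6 × 16 oz/lb × 28.35 g/oz ≈ 5245 g
butter: 30 g × 37/6 ÷ 113.5 g/stick × 8 tbsp/stick ≈ 13 tbsp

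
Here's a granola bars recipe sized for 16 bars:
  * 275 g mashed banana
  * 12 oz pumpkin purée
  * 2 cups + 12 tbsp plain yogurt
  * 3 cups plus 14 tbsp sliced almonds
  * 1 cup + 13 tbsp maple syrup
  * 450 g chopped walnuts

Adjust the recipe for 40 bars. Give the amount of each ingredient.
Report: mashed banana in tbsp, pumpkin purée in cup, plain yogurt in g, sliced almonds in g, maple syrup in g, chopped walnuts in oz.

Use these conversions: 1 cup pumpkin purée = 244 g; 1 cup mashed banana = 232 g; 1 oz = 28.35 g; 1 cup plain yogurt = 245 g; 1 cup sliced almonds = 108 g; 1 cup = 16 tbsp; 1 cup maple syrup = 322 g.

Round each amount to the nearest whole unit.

mashed banana: 47 tbsp; pumpkin purée: 3 cup; plain yogurt: 1684 g; sliced almonds: 1046 g; maple syrup: 1459 g; chopped walnuts: 40 oz

Scaling factor: 40/16 = 5/2 = 2.5.
mashed banana: 275 g × 5/2 ÷ 232 g/cup × 16 tbsp/cup ≈ 47 tbsp
pumpkin purée: 12 oz × 5/2 × 28.35 g/oz ÷ 244 g/cup ≈ 3 cup
plain yogurt: (2 cup + 12 tbsp = 2.75 cup) × 5/2 × 245 g/cup ≈ 1684 g
sliced almonds: (3 cup + 14 tbsp = 3.875 cup) × 5/2 × 108 g/cup ≈ 1046 g
maple syrup: (1 cup + 13 tbsp = 1.8125 cup) × 5/2 × 322 g/cup ≈ 1459 g
chopped walnuts: 450 g × 5/2 ÷ 28.35 g/oz ≈ 40 oz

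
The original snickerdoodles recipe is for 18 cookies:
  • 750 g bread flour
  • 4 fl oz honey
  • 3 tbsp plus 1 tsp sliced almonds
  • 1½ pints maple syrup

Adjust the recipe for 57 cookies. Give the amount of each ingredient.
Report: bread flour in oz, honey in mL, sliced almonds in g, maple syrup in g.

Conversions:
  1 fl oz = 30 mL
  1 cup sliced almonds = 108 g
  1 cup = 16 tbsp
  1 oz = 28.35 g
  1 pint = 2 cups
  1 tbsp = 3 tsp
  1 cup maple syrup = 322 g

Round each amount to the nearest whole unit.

Scaling factor: 57/18 = 19/6.
bread flour: 750 g × 19/6 ÷ 28.35 g/oz ≈ 84 oz
honey: 4 fl oz × 19/6 × 30 mL/fl oz = 380 mL
sliced almonds: (3 tbsp + 1 tsp = 10/3 tbsp) × 19/6 ÷ 16 tbsp/cup × 108 g/cup ≈ 71 g
maple syrup: 1.5 pint × 19/6 × 2 cup/pint × 322 g/cup = 3059 g

bread flour: 84 oz; honey: 380 mL; sliced almonds: 71 g; maple syrup: 3059 g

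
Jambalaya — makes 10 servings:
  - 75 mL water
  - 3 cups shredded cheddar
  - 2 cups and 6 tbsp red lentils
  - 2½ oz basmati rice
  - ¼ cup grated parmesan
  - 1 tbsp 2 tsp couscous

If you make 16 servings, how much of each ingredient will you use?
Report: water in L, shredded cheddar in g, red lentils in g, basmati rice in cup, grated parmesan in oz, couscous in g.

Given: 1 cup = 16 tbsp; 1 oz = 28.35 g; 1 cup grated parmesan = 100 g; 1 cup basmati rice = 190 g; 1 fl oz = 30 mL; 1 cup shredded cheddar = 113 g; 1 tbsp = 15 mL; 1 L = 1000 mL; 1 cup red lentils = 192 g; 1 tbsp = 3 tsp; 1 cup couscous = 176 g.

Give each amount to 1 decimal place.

water: 0.1 L; shredded cheddar: 542.4 g; red lentils: 729.6 g; basmati rice: 0.6 cup; grated parmesan: 1.4 oz; couscous: 29.3 g

Scaling factor: 16/10 = 8/5 = 1.6.
water: 75 mL × 8/5 ÷ 1000 mL/L ≈ 0.1 L
shredded cheddar: 3 cup × 8/5 × 113 g/cup = 542.4 g
red lentils: (2 cup + 6 tbsp = 2.375 cup) × 8/5 × 192 g/cup = 729.6 g
basmati rice: 2.5 oz × 8/5 × 28.35 g/oz ÷ 190 g/cup ≈ 0.6 cup
grated parmesan: 0.25 cup × 8/5 × 100 g/cup ÷ 28.35 g/oz ≈ 1.4 oz
couscous: (1 tbsp + 2 tsp = 5/3 tbsp) × 8/5 ÷ 16 tbsp/cup × 176 g/cup ≈ 29.3 g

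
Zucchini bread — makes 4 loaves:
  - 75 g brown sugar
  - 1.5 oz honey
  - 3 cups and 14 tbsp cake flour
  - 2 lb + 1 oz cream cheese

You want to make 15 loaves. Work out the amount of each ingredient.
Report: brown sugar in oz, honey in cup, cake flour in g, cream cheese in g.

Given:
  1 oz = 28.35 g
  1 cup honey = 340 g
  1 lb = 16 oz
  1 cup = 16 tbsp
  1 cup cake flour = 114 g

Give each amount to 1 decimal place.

brown sugar: 9.9 oz; honey: 0.5 cup; cake flour: 1656.6 g; cream cheese: 3508.3 g

Scaling factor: 15/4 = 3.75.
brown sugar: 75 g × 15/4 ÷ 28.35 g/oz ≈ 9.9 oz
honey: 1.5 oz × 15/4 × 28.35 g/oz ÷ 340 g/cup ≈ 0.5 cup
cake flour: (3 cup + 14 tbsp = 3.875 cup) × 15/4 × 114 g/cup ≈ 1656.6 g
cream cheese: (2 lb + 1 oz = 2.0625 lb) × 15/4 × 16 oz/lb × 28.35 g/oz ≈ 3508.3 g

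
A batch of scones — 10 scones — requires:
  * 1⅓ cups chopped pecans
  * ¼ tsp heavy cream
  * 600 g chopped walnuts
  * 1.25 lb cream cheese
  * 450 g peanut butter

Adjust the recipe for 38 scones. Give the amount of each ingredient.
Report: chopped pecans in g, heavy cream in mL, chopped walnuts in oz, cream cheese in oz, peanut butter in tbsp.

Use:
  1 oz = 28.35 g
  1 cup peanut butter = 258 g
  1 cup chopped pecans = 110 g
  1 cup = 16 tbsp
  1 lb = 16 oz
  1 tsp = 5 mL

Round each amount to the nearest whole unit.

Scaling factor: 38/10 = 19/5 = 3.8.
chopped pecans: 4/3 cup × 19/5 × 110 g/cup ≈ 557 g
heavy cream: 0.25 tsp × 19/5 × 5 mL/tsp ≈ 5 mL
chopped walnuts: 600 g × 19/5 ÷ 28.35 g/oz ≈ 80 oz
cream cheese: 1.25 lb × 19/5 × 16 oz/lb = 76 oz
peanut butter: 450 g × 19/5 ÷ 258 g/cup × 16 tbsp/cup ≈ 106 tbsp

chopped pecans: 557 g; heavy cream: 5 mL; chopped walnuts: 80 oz; cream cheese: 76 oz; peanut butter: 106 tbsp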